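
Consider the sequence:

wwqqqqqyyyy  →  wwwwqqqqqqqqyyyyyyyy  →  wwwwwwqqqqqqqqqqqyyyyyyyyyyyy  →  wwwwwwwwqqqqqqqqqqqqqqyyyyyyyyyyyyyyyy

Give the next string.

wwwwwwwwwwqqqqqqqqqqqqqqqqqyyyyyyyyyyyyyyyyyyyy

Each string has the form w^{2n} q^{3n+2} y^{4n} (n = 1, 2, …).
At n = 5 the blocks have lengths 10, 17, 20.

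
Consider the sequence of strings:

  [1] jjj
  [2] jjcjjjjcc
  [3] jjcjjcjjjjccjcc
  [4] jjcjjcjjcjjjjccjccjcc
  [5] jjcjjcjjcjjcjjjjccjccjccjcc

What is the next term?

Each term wraps the previous one in jjc on the left and jcc on the right.
Applying this once more to jjcjjcjjcjjcjjjjccjccjccjcc:

jjcjjcjjcjjcjjcjjjjccjccjccjccjcc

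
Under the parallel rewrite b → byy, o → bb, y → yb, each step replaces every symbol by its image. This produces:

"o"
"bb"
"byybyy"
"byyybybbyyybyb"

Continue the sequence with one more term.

byyybybybbyyybbyybyyybybybbyyybbyy

φ(byyybybbyyybyb) expands symbol-by-symbol to byy yb yb yb byy yb byy byy yb yb yb byy yb byy; joining the 14 pieces gives the next term.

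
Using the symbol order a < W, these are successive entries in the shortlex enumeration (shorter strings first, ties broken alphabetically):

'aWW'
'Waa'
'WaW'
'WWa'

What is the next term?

WWW

Treat WWa as a base-2 numeral over the given alphabet and add one, carrying through any trailing W's.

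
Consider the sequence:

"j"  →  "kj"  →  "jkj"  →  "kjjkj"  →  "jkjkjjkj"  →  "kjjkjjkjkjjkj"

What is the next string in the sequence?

jkjkjjkjkjjkjjkjkjjkj

From term 3 onward, concatenate the second-to-last term with the last: j·kj = jkj, kj·jkj = kjjkj, …
Continuing: jkjkjjkj · kjjkjjkjkjjkj gives term 7.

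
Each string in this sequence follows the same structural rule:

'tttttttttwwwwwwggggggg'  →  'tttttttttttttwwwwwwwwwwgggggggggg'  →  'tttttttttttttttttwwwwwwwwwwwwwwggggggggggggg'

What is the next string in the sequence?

tttttttttttttttttttttwwwwwwwwwwwwwwwwwwgggggggggggggggg

Each string has the form t^{4n+1} w^{4n-2} g^{3n+1}, where the shown terms are n = 2, 3, 4.
At n = 5 the blocks have lengths 21, 18, 16.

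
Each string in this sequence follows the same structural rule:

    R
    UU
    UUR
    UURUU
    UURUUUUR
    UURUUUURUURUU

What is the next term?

This is a Fibonacci-style word recurrence s(k) = s(k−1)·s(k−2): e.g. UU·R = UUR.
The next term joins UURUUUURUURUU and UURUUUUR.

UURUUUURUURUUUURUUUUR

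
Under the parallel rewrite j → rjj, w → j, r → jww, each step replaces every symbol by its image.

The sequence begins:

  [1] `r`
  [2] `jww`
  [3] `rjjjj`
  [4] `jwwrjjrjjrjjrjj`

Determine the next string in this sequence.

Rewriting the 15 symbols of jwwrjjrjjrjjrjj one by one yields rjj j j jww rjj rjj jww rjj rjj jww rjj rjj jww rjj rjj; concatenated:

rjjjjjwwrjjrjjjwwrjjrjjjwwrjjrjjjwwrjjrjj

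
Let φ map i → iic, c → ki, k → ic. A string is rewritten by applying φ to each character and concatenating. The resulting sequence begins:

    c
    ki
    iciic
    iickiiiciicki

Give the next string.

φ(iickiiiciicki) expands symbol-by-symbol to iic iic ki ic iic iic iic ki iic iic ki ic iic; joining the 13 pieces gives the next term.

iiciickiiciiciiciickiiiciickiiciic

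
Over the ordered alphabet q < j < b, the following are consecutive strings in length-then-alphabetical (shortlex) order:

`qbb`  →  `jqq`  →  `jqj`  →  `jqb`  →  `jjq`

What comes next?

Treat jjq as a base-3 numeral over the given alphabet and add one, carrying through any trailing b's.

jjj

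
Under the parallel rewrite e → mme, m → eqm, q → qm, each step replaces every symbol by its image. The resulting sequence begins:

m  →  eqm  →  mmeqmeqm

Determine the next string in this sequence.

Apply φ to mmeqmeqm symbol by symbol: m→eqm, m→eqm, e→mme, q→qm, m→eqm, e→mme, q→qm, m→eqm; joined: eqm eqm mme qm eqm mme qm eqm.

eqmeqmmmeqmeqmmmeqmeqm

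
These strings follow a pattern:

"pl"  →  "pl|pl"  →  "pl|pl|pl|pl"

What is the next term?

pl|pl|pl|pl|pl|pl|pl|pl

s(k+1) = s(k)·|·s(k) — each term doubles the last with '|' between the halves.
So the next term is two copies of pl|pl|pl|pl with '|' between the halves.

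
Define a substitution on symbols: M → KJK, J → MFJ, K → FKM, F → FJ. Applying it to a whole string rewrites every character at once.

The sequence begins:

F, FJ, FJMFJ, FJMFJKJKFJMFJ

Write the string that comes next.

Replace each of the 13 characters of FJMFJKJKFJMFJ in place — FJ MFJ KJK FJ MFJ FKM MFJ FKM FJ MFJ KJK FJ MFJ — and concatenate.

FJMFJKJKFJMFJFKMMFJFKMFJMFJKJKFJMFJ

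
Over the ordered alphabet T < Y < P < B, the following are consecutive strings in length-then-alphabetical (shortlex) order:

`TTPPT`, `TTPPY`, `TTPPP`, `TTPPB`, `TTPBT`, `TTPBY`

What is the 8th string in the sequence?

TTPBB

Stepping forward 2 times from TTPBY: TTPBY → TTPBP, then the target.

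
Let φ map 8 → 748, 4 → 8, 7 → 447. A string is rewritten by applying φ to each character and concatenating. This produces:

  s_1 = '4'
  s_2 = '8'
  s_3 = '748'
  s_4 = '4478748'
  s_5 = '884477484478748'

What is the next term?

Applying the rule to each of the 15 symbols of 884477484478748 gives the pieces 748 748 8 8 447 447 8 748 8 8 447 748 447 8 748, which concatenate to the answer.

748748884474478748884477484478748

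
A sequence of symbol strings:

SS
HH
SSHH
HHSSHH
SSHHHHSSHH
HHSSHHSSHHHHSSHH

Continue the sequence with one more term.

Each term (from the third on) is the two preceding terms concatenated in order: term 3 = SS·HH = SSHH.
So term 7 is SSHHHHSSHH·HHSSHHSSHHHHSSHH.

SSHHHHSSHHHHSSHHSSHHHHSSHH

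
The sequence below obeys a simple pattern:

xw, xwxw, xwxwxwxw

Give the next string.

Each string is two copies of the previous one concatenated.
Doubling xwxwxwxw:

xwxwxwxwxwxwxwxw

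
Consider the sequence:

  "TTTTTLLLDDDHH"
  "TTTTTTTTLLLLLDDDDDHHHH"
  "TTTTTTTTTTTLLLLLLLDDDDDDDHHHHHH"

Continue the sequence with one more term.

TTTTTTTTTTTTTTLLLLLLLLLDDDDDDDDDHHHHHHHH

The n-th term is 3n-1 T's then 2n-1 L's then 2n-1 D's then 2n-2 H's, where the shown terms are n = 2, 3, 4.
At n = 5 the blocks have lengths 14, 9, 9, 8.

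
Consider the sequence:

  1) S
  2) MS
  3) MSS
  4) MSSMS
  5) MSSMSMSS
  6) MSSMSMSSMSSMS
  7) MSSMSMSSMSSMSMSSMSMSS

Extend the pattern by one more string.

MSSMSMSSMSSMSMSSMSMSSMSSMSMSSMSSMS

Each term (from the third on) is the previous term followed by the one before it: term 3 = MS·S = MSS.
So term 8 is MSSMSMSSMSSMSMSSMSMSS·MSSMSMSSMSSMS.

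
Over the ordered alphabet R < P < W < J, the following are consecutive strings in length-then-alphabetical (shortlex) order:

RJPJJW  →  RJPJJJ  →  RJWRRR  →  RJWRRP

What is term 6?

RJWRRJ

Continuing the enumeration 2 steps past RJWRRP: RJWRRP → RJWRRW → (answer).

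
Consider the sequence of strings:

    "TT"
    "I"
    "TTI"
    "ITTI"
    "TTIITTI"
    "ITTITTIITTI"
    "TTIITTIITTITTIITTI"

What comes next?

ITTITTIITTITTIITTIITTITTIITTI

Each term (from the third on) is the two preceding terms concatenated in order: term 3 = TT·I = TTI.
So term 8 is ITTITTIITTI·TTIITTIITTITTIITTI.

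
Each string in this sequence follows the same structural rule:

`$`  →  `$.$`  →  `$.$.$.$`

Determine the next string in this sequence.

s(k+1) = s(k)·.·s(k) — each term doubles the last with '.' between the halves.
So the next term is two copies of $.$.$.$ with '.' between the halves.

$.$.$.$.$.$.$.$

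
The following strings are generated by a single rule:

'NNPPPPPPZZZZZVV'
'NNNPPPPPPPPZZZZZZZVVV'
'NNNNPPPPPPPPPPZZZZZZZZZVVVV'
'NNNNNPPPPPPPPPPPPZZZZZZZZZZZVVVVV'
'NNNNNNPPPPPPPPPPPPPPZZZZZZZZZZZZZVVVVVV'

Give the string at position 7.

The n-th term is n N's then 2n+2 P's then 2n+1 Z's then n V's, where the shown terms are n = 2, 3, 4, 5, 6.
At n = 8 the blocks have lengths 8, 18, 17, 8.

NNNNNNNNPPPPPPPPPPPPPPPPPPZZZZZZZZZZZZZZZZZVVVVVVVV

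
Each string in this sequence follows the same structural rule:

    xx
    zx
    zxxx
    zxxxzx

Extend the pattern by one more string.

From term 3 onward, concatenate the last term with the second-to-last: zx·xx = zxxx, zxxx·zx = zxxxzx, …
Continuing: zxxxzx · zxxx gives term 5.

zxxxzxzxxx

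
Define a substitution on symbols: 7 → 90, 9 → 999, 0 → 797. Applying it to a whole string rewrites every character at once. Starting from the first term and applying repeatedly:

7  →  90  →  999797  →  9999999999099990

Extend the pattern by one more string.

Rewriting the 16 symbols of 9999999999099990 one by one yields 999 999 999 999 999 999 999 999 999 999 797 999 999 999 999 797; concatenated:

999999999999999999999999999999797999999999999797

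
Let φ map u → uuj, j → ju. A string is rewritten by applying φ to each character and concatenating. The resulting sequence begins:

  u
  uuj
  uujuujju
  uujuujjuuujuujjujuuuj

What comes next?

Rewriting the 21 symbols of uujuujjuuujuujjujuuuj one by one yields uuj uuj ju uuj uuj ju ju uuj uuj uuj ju uuj uuj ju ju uuj ju uuj uuj uuj ju; concatenated:

uujuujjuuujuujjujuuujuujuujjuuujuujjujuuujjuuujuujuujju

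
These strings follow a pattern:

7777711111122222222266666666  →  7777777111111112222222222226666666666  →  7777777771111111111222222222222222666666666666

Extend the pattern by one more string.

Reading off run lengths: 7 runs 5, 7, 9; 1 runs 6, 8, 10; 2 runs 9, 12, 15; 6 runs 8, 10, 12 — each is linear in n, where the shown terms are n = 3, 4, 5.
Setting n = 6 gives 11, 12, 18, 14 characters in each block.

7777777777711111111111122222222222222222266666666666666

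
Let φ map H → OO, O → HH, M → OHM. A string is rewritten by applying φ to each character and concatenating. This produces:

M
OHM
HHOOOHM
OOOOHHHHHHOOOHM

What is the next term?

Rewriting the 15 symbols of OOOOHHHHHHOOOHM one by one yields HH HH HH HH OO OO OO OO OO OO HH HH HH OO OHM; concatenated:

HHHHHHHHOOOOOOOOOOOOHHHHHHOOOHM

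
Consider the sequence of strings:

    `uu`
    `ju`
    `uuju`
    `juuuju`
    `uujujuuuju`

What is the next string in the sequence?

juuujuuujujuuuju

Each term (from the third on) is the two preceding terms concatenated in order: term 3 = uu·ju = uuju.
Continuing: juuuju · uujujuuuju gives term 6.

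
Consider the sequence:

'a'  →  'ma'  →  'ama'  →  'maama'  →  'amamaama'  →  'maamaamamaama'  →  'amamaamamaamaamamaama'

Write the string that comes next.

This is a Fibonacci-style word recurrence s(k) = s(k−2)·s(k−1): e.g. a·ma = ama.
The next term joins maamaamamaama and amamaamamaamaamamaama.

maamaamamaamaamamaamamaamaamamaama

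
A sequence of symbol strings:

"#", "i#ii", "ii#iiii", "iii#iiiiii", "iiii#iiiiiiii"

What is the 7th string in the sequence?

s(k+1) = i·s(k)·ii, so each term gains i as a prefix and ii as a suffix.
From iiii#iiiiiiii, 2 further steps: iiii#iiiiiiii → iiiii#iiiiiiiiii → (answer).

iiiiii#iiiiiiiiiiii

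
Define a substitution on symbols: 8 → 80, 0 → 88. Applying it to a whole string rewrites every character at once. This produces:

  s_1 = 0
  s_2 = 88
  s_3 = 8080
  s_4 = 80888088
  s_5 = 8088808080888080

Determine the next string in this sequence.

80888080808880888088808080888088

Applying the rule to each of the 16 symbols of 8088808080888080 gives the pieces 80 88 80 80 80 88 80 88 80 88 80 80 80 88 80 88, which concatenate to the answer.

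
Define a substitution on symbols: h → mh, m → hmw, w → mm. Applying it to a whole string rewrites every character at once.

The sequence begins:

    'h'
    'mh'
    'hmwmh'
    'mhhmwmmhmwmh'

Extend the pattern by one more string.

Apply φ to mhhmwmmhmwmh symbol by symbol: m→hmw, h→mh, h→mh, m→hmw, w→mm, m→hmw, m→hmw, h→mh, m→hmw, w→mm, m→hmw, h→mh; joined: hmw mh mh hmw mm hmw hmw mh hmw mm hmw mh.

hmwmhmhhmwmmhmwhmwmhhmwmmhmwmh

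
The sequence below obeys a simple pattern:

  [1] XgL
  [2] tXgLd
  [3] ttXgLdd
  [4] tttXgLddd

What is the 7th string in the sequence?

Each term wraps the previous one in t on the left and d on the right.
From tttXgLddd, 3 further steps: tttXgLddd → ttttXgLdddd → tttttXgLddddd → (answer).

ttttttXgLdddddd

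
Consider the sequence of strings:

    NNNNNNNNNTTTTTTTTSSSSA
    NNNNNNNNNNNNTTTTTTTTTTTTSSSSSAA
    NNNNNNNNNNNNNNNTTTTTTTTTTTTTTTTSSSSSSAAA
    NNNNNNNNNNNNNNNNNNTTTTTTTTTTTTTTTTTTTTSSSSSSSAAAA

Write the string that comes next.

The n-th term is 3n+3 N's then 4n T's then n+2 S's then n-1 A's, where the shown terms are n = 2, 3, 4, 5.
Setting n = 6 gives 21, 24, 8, 5 characters in each block.

NNNNNNNNNNNNNNNNNNNNNTTTTTTTTTTTTTTTTTTTTTTTTSSSSSSSSAAAAA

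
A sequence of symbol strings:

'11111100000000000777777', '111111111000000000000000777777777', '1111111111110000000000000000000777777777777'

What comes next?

11111111111111100000000000000000000000777777777777777

The n-th term is 3n 1's then 4n+3 0's then 3n 7's, where the shown terms are n = 2, 3, 4.
For the next term, n = 5, so the run lengths are 15, 23, 15.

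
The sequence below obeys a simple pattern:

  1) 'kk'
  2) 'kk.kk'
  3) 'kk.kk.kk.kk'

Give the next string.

Every step duplicates the string with '.' between the halves.
Doubling kk.kk.kk.kk with '.' between the halves:

kk.kk.kk.kk.kk.kk.kk.kk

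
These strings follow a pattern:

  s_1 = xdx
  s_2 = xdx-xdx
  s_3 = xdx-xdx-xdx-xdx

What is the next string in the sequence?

xdx-xdx-xdx-xdx-xdx-xdx-xdx-xdx

Every step duplicates the string with '-' between the halves.
So the next term is two copies of xdx-xdx-xdx-xdx with '-' between the halves.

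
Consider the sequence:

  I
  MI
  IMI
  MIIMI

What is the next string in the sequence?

This is a Fibonacci-style word recurrence s(k) = s(k−2)·s(k−1): e.g. I·MI = IMI.
The next term joins IMI and MIIMI.

IMIMIIMI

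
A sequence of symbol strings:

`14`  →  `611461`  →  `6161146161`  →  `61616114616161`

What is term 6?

6161616161146161616161

Each term wraps the previous one in 61 on the left and 61 on the right.
From 61616114616161, 2 further steps: 61616114616161 → 616161611461616161 → (answer).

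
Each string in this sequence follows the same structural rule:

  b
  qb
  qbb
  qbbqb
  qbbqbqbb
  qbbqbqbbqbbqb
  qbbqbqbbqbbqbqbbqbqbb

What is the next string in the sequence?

qbbqbqbbqbbqbqbbqbqbbqbbqbqbbqbbqb

This is a Fibonacci-style word recurrence s(k) = s(k−1)·s(k−2): e.g. qb·b = qbb.
The next term joins qbbqbqbbqbbqbqbbqbqbb and qbbqbqbbqbbqb.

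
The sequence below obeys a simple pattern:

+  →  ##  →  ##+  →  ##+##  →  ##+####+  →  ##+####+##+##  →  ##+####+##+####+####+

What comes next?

This is a Fibonacci-style word recurrence s(k) = s(k−1)·s(k−2): e.g. ##·+ = ##+.
Continuing: ##+####+##+####+####+ · ##+####+##+## gives term 8.

##+####+##+####+####+##+####+##+##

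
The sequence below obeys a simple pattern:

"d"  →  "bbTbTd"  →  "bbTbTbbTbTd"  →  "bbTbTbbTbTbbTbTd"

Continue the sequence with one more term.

The strings grow by a fixed prefix bbTbT each time.
Applying this once more to bbTbTbbTbTbbTbTd:

bbTbTbbTbTbbTbTbbTbTd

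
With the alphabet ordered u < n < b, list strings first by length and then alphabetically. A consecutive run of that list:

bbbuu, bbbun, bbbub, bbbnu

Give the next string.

bbbnn

Find the rightmost character of bbbnu below b, bump it to the next letter, and reset everything to its right to u.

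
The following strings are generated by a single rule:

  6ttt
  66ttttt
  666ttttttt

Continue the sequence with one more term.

Each string has the form 6^{n} t^{2n+1} (n = 1, 2, …).
At n = 4 the blocks have lengths 4, 9.

6666ttttttttt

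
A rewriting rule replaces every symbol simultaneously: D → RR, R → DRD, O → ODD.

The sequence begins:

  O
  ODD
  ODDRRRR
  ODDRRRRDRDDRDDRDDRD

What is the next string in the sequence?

ODDRRRRDRDDRDDRDDRDRRDRDRRRRDRDRRRRDRDRRRRDRDRR

Applying the rule to each of the 19 symbols of ODDRRRRDRDDRDDRDDRD gives the pieces ODD RR RR DRD DRD DRD DRD RR DRD RR RR DRD RR RR DRD RR RR DRD RR, which concatenate to the answer.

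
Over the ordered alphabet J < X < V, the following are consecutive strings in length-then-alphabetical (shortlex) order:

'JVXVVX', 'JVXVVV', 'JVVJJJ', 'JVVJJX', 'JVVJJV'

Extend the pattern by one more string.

JVVJXJ

The successor of JVVJJV increments the rightmost position that isn't already V and resets every position after it to J.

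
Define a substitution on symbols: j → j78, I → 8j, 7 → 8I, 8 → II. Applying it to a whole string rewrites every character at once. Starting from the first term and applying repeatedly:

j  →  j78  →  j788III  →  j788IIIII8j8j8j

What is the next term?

j788IIIII8j8j8j8j8jIIj78IIj78IIj78

Applying the rule to each of the 15 symbols of j788IIIII8j8j8j gives the pieces j78 8I II II 8j 8j 8j 8j 8j II j78 II j78 II j78, which concatenate to the answer.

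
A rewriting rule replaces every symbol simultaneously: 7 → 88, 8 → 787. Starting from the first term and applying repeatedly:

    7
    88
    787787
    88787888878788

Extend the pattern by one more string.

Replace each of the 14 characters of 88787888878788 in place — 787 787 88 787 88 787 787 787 787 88 787 88 787 787 — and concatenate.

78778788787887877877877878878788787787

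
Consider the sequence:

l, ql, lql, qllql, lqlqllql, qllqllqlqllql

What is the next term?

This is a Fibonacci-style word recurrence s(k) = s(k−2)·s(k−1): e.g. l·ql = lql.
Continuing: lqlqllql · qllqllqlqllql gives term 7.

lqlqllqlqllqllqlqllql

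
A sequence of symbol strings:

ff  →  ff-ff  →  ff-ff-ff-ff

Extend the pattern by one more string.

s(k+1) = s(k)·-·s(k) — each term doubles the last with '-' between the halves.
So the next term is two copies of ff-ff-ff-ff with '-' between the halves.

ff-ff-ff-ff-ff-ff-ff-ff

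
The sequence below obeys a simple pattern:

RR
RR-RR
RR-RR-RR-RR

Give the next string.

Each string is two copies of the previous one joined by '-'.
One more doubling of RR-RR-RR-RR gives the answer.

RR-RR-RR-RR-RR-RR-RR-RR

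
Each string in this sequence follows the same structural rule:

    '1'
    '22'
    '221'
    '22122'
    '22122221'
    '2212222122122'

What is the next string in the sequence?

221222212212222122221

This is a Fibonacci-style word recurrence s(k) = s(k−1)·s(k−2): e.g. 22·1 = 221.
Continuing: 2212222122122 · 22122221 gives term 7.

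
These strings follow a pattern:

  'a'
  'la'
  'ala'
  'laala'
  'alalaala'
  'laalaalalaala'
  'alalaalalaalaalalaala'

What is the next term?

laalaalalaalaalalaalalaalaalalaala

This is a Fibonacci-style word recurrence s(k) = s(k−2)·s(k−1): e.g. a·la = ala.
Continuing: laalaalalaala · alalaalalaalaalalaala gives term 8.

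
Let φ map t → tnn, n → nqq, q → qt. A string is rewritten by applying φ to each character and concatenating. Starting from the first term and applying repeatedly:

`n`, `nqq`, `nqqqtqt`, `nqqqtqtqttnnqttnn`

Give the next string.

nqqqtqtqttnnqttnnqttnntnnnqqnqqqttnntnnnqqnqq

Replace each of the 17 characters of nqqqtqtqttnnqttnn in place — nqq qt qt qt tnn qt tnn qt tnn tnn nqq nqq qt tnn tnn nqq nqq — and concatenate.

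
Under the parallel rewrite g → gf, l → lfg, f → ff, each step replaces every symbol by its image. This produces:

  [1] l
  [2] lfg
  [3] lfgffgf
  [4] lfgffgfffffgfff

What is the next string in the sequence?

lfgffgfffffgfffffffffffgfffffff

Applying the rule to each of the 15 symbols of lfgffgfffffgfff gives the pieces lfg ff gf ff ff gf ff ff ff ff ff gf ff ff ff, which concatenate to the answer.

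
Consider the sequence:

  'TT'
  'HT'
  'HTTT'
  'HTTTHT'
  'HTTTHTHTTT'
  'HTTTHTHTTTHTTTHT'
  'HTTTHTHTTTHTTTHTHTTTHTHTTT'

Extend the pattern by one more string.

This is a Fibonacci-style word recurrence s(k) = s(k−1)·s(k−2): e.g. HT·TT = HTTT.
The next term joins HTTTHTHTTTHTTTHTHTTTHTHTTT and HTTTHTHTTTHTTTHT.

HTTTHTHTTTHTTTHTHTTTHTHTTTHTTTHTHTTTHTTTHT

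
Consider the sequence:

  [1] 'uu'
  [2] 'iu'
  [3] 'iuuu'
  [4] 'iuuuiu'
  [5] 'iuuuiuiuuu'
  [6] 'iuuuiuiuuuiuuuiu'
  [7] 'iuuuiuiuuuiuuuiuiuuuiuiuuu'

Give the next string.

Each term (from the third on) is the previous term followed by the one before it: term 3 = iu·uu = iuuu.
Continuing: iuuuiuiuuuiuuuiuiuuuiuiuuu · iuuuiuiuuuiuuuiu gives term 8.

iuuuiuiuuuiuuuiuiuuuiuiuuuiuuuiuiuuuiuuuiu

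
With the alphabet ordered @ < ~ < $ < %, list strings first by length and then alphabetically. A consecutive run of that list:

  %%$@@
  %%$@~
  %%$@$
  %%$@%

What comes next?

%%$~@

Find the rightmost character of %%$@% below %, bump it to the next letter, and reset everything to its right to @.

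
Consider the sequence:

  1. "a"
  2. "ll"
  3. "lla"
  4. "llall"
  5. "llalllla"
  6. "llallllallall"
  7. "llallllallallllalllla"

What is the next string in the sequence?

llallllallallllallllallallllallall

From term 3 onward, concatenate the last term with the second-to-last: ll·a = lla, lla·ll = llall, …
Continuing: llallllallallllalllla · llallllallall gives term 8.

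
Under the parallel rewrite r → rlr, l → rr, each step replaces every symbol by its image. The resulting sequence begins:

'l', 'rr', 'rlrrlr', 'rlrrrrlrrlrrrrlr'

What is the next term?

Rewriting the 16 symbols of rlrrrrlrrlrrrrlr one by one yields rlr rr rlr rlr rlr rlr rr rlr rlr rr rlr rlr rlr rlr rr rlr; concatenated:

rlrrrrlrrlrrlrrlrrrrlrrlrrrrlrrlrrlrrlrrrrlr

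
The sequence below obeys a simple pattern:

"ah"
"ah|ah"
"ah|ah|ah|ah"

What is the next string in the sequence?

s(k+1) = s(k)·|·s(k) — each term doubles the last with '|' between the halves.
Doubling ah|ah|ah|ah with '|' between the halves:

ah|ah|ah|ah|ah|ah|ah|ah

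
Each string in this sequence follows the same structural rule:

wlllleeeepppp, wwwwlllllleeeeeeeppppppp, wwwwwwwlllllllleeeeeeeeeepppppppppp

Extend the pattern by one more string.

wwwwwwwwwwlllllllllleeeeeeeeeeeeeppppppppppppp

The n-th term is 3n-2 w's then 2n+2 l's then 3n+1 e's then 3n+1 p's (n = 1, 2, …).
Setting n = 4 gives 10, 10, 13, 13 characters in each block.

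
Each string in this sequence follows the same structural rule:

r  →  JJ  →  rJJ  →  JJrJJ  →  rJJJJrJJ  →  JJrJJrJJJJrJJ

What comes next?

rJJJJrJJJJrJJrJJJJrJJ

This is a Fibonacci-style word recurrence s(k) = s(k−2)·s(k−1): e.g. r·JJ = rJJ.
So term 7 is rJJJJrJJ·JJrJJrJJJJrJJ.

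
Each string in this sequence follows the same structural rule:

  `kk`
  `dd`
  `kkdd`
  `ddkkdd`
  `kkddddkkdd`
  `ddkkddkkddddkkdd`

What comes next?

This is a Fibonacci-style word recurrence s(k) = s(k−2)·s(k−1): e.g. kk·dd = kkdd.
So term 7 is kkddddkkdd·ddkkddkkddddkkdd.

kkddddkkddddkkddkkddddkkdd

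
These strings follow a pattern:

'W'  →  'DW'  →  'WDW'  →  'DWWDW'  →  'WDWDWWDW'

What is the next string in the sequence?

Each term (from the third on) is the two preceding terms concatenated in order: term 3 = W·DW = WDW.
The next term joins DWWDW and WDWDWWDW.

DWWDWWDWDWWDW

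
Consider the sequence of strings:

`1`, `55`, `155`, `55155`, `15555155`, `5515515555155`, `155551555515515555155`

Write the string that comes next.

5515515555155155551555515515555155

Each term (from the third on) is the two preceding terms concatenated in order: term 3 = 1·55 = 155.
The next term joins 5515515555155 and 155551555515515555155.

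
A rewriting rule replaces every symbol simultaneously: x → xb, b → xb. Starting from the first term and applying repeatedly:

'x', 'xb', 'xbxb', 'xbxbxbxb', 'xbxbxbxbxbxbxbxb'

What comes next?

Rewriting the 16 symbols of xbxbxbxbxbxbxbxb one by one yields xb xb xb xb xb xb xb xb xb xb xb xb xb xb xb xb; concatenated:

xbxbxbxbxbxbxbxbxbxbxbxbxbxbxbxb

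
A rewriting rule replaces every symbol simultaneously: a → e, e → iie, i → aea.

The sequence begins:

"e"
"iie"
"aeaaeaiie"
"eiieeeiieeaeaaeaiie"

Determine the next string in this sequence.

iieaeaaeaiieiieiieaeaaeaiieiieeiieeeiieeaeaaeaiie

Applying the rule to each of the 19 symbols of eiieeeiieeaeaaeaiie gives the pieces iie aea aea iie iie iie aea aea iie iie e iie e e iie e aea aea iie, which concatenate to the answer.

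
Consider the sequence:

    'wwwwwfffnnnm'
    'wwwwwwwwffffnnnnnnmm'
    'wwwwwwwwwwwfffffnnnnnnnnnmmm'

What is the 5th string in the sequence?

Each string has the form w^{3n+2} f^{n+2} n^{3n} m^{n} (n = 1, 2, …).
Setting n = 5 gives 17, 7, 15, 5 characters in each block.

wwwwwwwwwwwwwwwwwfffffffnnnnnnnnnnnnnnnmmmmm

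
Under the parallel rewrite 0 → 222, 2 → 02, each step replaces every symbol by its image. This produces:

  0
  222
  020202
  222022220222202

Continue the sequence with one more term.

020202222020202022220202020222202

φ(222022220222202) expands symbol-by-symbol to 02 02 02 222 02 02 02 02 222 02 02 02 02 222 02; joining the 15 pieces gives the next term.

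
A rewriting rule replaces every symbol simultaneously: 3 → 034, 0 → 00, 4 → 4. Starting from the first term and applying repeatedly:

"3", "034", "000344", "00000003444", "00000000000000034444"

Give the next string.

0000000000000000000000000000000344444

φ(00000000000000034444) expands symbol-by-symbol to 00 00 00 00 00 00 00 00 00 00 00 00 00 00 00 034 4 4 4 4; joining the 20 pieces gives the next term.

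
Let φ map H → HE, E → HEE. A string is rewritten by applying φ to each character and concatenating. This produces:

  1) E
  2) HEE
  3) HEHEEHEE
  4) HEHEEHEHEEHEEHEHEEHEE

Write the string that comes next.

HEHEEHEHEEHEEHEHEEHEHEEHEEHEHEEHEEHEHEEHEHEEHEEHEHEEHEE

Applying the rule to each of the 21 symbols of HEHEEHEHEEHEEHEHEEHEE gives the pieces HE HEE HE HEE HEE HE HEE HE HEE HEE HE HEE HEE HE HEE HE HEE HEE HE HEE HEE, which concatenate to the answer.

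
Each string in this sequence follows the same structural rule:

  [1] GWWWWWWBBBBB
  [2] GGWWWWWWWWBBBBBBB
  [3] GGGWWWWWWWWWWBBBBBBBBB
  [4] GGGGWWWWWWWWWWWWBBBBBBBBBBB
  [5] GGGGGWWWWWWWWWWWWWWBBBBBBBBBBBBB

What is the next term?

Each string has the form G^{n-2} W^{2n} B^{2n-1}, where the shown terms are n = 3, 4, 5, 6, 7.
Setting n = 8 gives 6, 16, 15 characters in each block.

GGGGGGWWWWWWWWWWWWWWWWBBBBBBBBBBBBBBB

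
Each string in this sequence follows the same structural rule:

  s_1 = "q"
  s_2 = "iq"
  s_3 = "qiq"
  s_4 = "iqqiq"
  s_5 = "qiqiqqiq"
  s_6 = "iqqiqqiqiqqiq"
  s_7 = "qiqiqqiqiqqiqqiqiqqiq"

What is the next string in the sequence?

iqqiqqiqiqqiqqiqiqqiqiqqiqqiqiqqiq

From term 3 onward, concatenate the second-to-last term with the last: q·iq = qiq, iq·qiq = iqqiq, …
The next term joins iqqiqqiqiqqiq and qiqiqqiqiqqiqqiqiqqiq.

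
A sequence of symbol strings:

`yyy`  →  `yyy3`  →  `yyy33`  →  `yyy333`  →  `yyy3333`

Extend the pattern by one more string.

The strings grow by a fixed suffix 3 each time.
Applying this once more to yyy3333:

yyy33333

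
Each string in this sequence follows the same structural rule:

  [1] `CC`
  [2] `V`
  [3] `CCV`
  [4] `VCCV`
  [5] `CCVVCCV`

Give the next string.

VCCVCCVVCCV

This is a Fibonacci-style word recurrence s(k) = s(k−2)·s(k−1): e.g. CC·V = CCV.
The next term joins VCCV and CCVVCCV.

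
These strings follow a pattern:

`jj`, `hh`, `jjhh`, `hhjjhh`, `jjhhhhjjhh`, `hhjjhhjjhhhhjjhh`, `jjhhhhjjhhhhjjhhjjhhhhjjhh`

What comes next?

This is a Fibonacci-style word recurrence s(k) = s(k−2)·s(k−1): e.g. jj·hh = jjhh.
The next term joins hhjjhhjjhhhhjjhh and jjhhhhjjhhhhjjhhjjhhhhjjhh.

hhjjhhjjhhhhjjhhjjhhhhjjhhhhjjhhjjhhhhjjhh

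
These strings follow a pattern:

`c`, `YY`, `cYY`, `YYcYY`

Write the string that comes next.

From term 3 onward, concatenate the second-to-last term with the last: c·YY = cYY, YY·cYY = YYcYY, …
So term 5 is cYY·YYcYY.

cYYYYcYY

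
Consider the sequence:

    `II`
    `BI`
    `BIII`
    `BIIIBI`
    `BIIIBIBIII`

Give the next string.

BIIIBIBIIIBIIIBI

From term 3 onward, concatenate the last term with the second-to-last: BI·II = BIII, BIII·BI = BIIIBI, …
The next term joins BIIIBIBIII and BIIIBI.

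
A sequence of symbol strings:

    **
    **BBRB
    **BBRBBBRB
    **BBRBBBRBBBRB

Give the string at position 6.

Each term is the previous one with BBRB appended.
From **BBRBBBRBBBRB, 2 further steps: **BBRBBBRBBBRB → **BBRBBBRBBBRBBBRB → (answer).

**BBRBBBRBBBRBBBRBBBRB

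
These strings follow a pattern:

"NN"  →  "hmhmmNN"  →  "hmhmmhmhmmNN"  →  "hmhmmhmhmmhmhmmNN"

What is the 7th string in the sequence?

hmhmmhmhmmhmhmmhmhmmhmhmmhmhmmNN

Every step adds hmhmm at the front: s(k+1) = hmhmm·s(k).
From hmhmmhmhmmhmhmmNN, 3 further steps: hmhmmhmhmmhmhmmNN → hmhmmhmhmmhmhmmhmhmmNN → hmhmmhmhmmhmhmmhmhmmhmhmmNN → (answer).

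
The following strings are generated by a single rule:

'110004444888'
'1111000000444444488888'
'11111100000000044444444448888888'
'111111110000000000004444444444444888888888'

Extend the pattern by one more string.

The n-th term is 2n 1's then 3n 0's then 3n+1 4's then 2n+1 8's (n = 1, 2, …).
For the next term, n = 5, so the run lengths are 10, 15, 16, 11.

1111111111000000000000000444444444444444488888888888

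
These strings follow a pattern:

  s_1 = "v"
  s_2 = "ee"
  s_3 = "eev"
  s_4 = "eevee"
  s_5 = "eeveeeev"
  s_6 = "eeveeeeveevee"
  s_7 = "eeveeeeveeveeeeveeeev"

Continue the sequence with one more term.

From term 3 onward, concatenate the last term with the second-to-last: ee·v = eev, eev·ee = eevee, …
Continuing: eeveeeeveeveeeeveeeev · eeveeeeveevee gives term 8.

eeveeeeveeveeeeveeeeveeveeeeveevee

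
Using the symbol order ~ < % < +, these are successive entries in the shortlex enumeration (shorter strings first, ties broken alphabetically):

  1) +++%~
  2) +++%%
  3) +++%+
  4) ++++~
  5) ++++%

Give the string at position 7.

~~~~~~

Advancing 2 positions from ++++% through ++++% → +++++ reaches term 7.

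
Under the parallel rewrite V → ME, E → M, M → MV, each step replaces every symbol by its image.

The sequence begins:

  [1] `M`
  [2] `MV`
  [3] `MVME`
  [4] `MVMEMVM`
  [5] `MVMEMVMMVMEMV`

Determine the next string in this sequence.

Rewriting the 13 symbols of MVMEMVMMVMEMV one by one yields MV ME MV M MV ME MV MV ME MV M MV ME; concatenated:

MVMEMVMMVMEMVMVMEMVMMVME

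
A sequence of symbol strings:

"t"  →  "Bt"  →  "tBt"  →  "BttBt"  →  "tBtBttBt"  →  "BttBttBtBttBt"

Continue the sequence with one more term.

Each term (from the third on) is the two preceding terms concatenated in order: term 3 = t·Bt = tBt.
Continuing: tBtBttBt · BttBttBtBttBt gives term 7.

tBtBttBtBttBttBtBttBt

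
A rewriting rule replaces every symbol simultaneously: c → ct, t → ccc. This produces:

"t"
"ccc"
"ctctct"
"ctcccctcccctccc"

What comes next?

ctcccctctctctcccctctctctcccctctct

Replace each of the 15 characters of ctcccctcccctccc in place — ct ccc ct ct ct ct ccc ct ct ct ct ccc ct ct ct — and concatenate.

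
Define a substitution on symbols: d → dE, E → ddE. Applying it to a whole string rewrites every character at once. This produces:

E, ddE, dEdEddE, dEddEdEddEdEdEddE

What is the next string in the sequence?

Rewriting the 17 symbols of dEddEdEddEdEdEddE one by one yields dE ddE dE dE ddE dE ddE dE dE ddE dE ddE dE ddE dE dE ddE; concatenated:

dEddEdEdEddEdEddEdEdEddEdEddEdEddEdEdEddE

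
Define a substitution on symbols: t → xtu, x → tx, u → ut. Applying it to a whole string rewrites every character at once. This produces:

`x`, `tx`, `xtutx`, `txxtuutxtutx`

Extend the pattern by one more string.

xtutxtxxtuututxtutxxtuutxtutx

Rewriting each symbol of txxtuutxtutx: t→xtu, x→tx, x→tx, t→xtu, u→ut, u→ut, t→xtu, x→tx, t→xtu, u→ut, t→xtu, x→tx, which concatenates to xtu tx tx xtu ut ut xtu tx xtu ut xtu tx.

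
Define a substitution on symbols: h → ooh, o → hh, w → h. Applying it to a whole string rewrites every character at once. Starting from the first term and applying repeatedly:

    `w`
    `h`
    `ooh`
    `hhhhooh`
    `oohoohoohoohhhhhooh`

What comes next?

φ(oohoohoohoohhhhhooh) expands symbol-by-symbol to hh hh ooh hh hh ooh hh hh ooh hh hh ooh ooh ooh ooh ooh hh hh ooh; joining the 19 pieces gives the next term.

hhhhoohhhhhoohhhhhoohhhhhoohoohoohoohoohhhhhooh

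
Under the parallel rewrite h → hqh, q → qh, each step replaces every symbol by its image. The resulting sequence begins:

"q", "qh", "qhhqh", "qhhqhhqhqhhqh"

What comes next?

Rewriting the 13 symbols of qhhqhhqhqhhqh one by one yields qh hqh hqh qh hqh hqh qh hqh qh hqh hqh qh hqh; concatenated:

qhhqhhqhqhhqhhqhqhhqhqhhqhhqhqhhqh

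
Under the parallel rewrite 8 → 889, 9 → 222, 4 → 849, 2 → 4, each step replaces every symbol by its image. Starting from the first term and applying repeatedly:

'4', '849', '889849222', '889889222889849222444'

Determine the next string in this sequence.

Applying the rule to each of the 21 symbols of 889889222889849222444 gives the pieces 889 889 222 889 889 222 4 4 4 889 889 222 889 849 222 4 4 4 849 849 849, which concatenate to the answer.

889889222889889222444889889222889849222444849849849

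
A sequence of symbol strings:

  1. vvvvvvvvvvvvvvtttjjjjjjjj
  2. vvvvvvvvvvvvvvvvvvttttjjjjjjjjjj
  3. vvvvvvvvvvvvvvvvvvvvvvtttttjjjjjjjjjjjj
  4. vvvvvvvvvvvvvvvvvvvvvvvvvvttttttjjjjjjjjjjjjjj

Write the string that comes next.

vvvvvvvvvvvvvvvvvvvvvvvvvvvvvvtttttttjjjjjjjjjjjjjjjj

The n-th term is 4n+2 v's then n t's then 2n+2 j's, where the shown terms are n = 3, 4, 5, 6.
For the next term, n = 7, so the run lengths are 30, 7, 16.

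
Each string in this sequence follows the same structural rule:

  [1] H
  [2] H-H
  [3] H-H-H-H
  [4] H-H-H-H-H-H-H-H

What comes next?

H-H-H-H-H-H-H-H-H-H-H-H-H-H-H-H

Each string is two copies of the previous one joined by '-'.
So the next term is two copies of H-H-H-H-H-H-H-H with '-' between the halves.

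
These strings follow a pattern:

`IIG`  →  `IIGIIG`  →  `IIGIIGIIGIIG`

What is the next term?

Each string is two copies of the previous one concatenated.
Doubling IIGIIGIIGIIG:

IIGIIGIIGIIGIIGIIGIIGIIG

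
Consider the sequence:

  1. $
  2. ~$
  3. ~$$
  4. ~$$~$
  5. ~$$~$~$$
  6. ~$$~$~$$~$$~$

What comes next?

Each term (from the third on) is the previous term followed by the one before it: term 3 = ~$·$ = ~$$.
The next term joins ~$$~$~$$~$$~$ and ~$$~$~$$.

~$$~$~$$~$$~$~$$~$~$$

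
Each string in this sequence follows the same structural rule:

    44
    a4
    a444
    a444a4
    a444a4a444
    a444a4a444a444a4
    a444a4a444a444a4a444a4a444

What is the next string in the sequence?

Each term (from the third on) is the previous term followed by the one before it: term 3 = a4·44 = a444.
The next term joins a444a4a444a444a4a444a4a444 and a444a4a444a444a4.

a444a4a444a444a4a444a4a444a444a4a444a444a4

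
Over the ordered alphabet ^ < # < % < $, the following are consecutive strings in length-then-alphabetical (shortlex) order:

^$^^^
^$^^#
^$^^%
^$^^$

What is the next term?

Treat ^$^^$ as a base-4 numeral over the given alphabet and add one, carrying through any trailing $'s.

^$^#^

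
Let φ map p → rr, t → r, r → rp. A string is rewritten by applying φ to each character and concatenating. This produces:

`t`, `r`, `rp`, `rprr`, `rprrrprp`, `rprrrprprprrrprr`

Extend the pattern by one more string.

rprrrprprprrrprrrprrrprprprrrprp

Applying the rule to each of the 16 symbols of rprrrprprprrrprr gives the pieces rp rr rp rp rp rr rp rr rp rr rp rp rp rr rp rp, which concatenate to the answer.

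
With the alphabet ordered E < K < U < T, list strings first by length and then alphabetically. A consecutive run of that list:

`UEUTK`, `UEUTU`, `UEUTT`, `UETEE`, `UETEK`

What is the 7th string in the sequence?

Stepping forward 2 times from UETEK: UETEK → UETEU, then the target.

UETET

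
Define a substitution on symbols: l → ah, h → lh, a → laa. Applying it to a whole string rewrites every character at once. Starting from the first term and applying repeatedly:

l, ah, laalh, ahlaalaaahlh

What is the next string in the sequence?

laalhahlaalaaahlaalaalaalhahlh

Expanding ahlaalaaahlh: a→laa, h→lh, l→ah, a→laa, a→laa, l→ah, a→laa, a→laa, a→laa, h→lh, l→ah, h→lh. Concatenated: laa lh ah laa laa ah laa laa laa lh ah lh.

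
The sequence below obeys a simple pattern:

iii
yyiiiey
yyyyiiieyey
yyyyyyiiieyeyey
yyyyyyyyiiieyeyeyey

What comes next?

s(k+1) = yy·s(k)·ey, so each term gains yy as a prefix and ey as a suffix.
Applying this once more to yyyyyyyyiiieyeyeyey:

yyyyyyyyyyiiieyeyeyeyey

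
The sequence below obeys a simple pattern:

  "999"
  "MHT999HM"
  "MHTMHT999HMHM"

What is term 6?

Every step adds MHT to the front and HM to the end of the previous string.
From MHTMHT999HMHM, 3 further steps: MHTMHT999HMHM → MHTMHTMHT999HMHMHM → MHTMHTMHTMHT999HMHMHMHM → (answer).

MHTMHTMHTMHTMHT999HMHMHMHMHM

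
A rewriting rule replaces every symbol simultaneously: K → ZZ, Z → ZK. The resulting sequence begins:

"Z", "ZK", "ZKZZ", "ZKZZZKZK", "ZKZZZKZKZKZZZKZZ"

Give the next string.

ZKZZZKZKZKZZZKZZZKZZZKZKZKZZZKZK

Applying the rule to each of the 16 symbols of ZKZZZKZKZKZZZKZZ gives the pieces ZK ZZ ZK ZK ZK ZZ ZK ZZ ZK ZZ ZK ZK ZK ZZ ZK ZK, which concatenate to the answer.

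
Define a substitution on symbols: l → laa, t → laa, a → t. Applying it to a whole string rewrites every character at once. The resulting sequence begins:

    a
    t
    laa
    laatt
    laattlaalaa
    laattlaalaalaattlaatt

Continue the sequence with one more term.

φ(laattlaalaalaattlaatt) expands symbol-by-symbol to laa t t laa laa laa t t laa t t laa t t laa laa laa t t laa laa; joining the 21 pieces gives the next term.

laattlaalaalaattlaattlaattlaalaalaattlaalaa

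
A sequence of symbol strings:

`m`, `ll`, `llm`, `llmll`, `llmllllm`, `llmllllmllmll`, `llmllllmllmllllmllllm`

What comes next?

llmllllmllmllllmllllmllmllllmllmll

From term 3 onward, concatenate the last term with the second-to-last: ll·m = llm, llm·ll = llmll, …
So term 8 is llmllllmllmllllmllllm·llmllllmllmll.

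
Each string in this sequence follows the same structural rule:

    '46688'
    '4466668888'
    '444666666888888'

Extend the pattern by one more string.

44446666666688888888

Term n consists of n 4's, followed by 2n 6's, followed by 2n 8's (n = 1, 2, …).
At n = 4 the blocks have lengths 4, 8, 8.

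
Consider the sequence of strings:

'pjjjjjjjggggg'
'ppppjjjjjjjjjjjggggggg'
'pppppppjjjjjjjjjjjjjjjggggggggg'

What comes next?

Each string has the form p^{3n-2} j^{4n+3} g^{2n+3} (n = 1, 2, …).
At n = 4 the blocks have lengths 10, 19, 11.

ppppppppppjjjjjjjjjjjjjjjjjjjggggggggggg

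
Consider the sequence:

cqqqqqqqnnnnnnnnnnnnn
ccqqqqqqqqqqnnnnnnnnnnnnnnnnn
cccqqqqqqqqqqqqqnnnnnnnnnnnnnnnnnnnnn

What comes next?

Each string has the form c^{n-2} q^{3n-2} n^{4n+1}, where the shown terms are n = 3, 4, 5.
Setting n = 6 gives 4, 16, 25 characters in each block.

ccccqqqqqqqqqqqqqqqqnnnnnnnnnnnnnnnnnnnnnnnnn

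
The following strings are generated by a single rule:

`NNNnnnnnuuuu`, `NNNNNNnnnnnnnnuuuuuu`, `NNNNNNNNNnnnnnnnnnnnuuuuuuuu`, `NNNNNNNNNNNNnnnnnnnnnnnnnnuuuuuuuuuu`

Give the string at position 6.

NNNNNNNNNNNNNNNNNNnnnnnnnnnnnnnnnnnnnnuuuuuuuuuuuuuu

Reading off run lengths: N runs 3, 6, 9, 12; n runs 5, 8, 11, 14; u runs 4, 6, 8, 10 — each is linear in n (n = 1, 2, …).
At n = 6 the blocks have lengths 18, 20, 14.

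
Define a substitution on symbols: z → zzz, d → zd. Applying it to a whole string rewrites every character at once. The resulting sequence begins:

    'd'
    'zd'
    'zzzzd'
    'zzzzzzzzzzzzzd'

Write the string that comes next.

φ(zzzzzzzzzzzzzd) expands symbol-by-symbol to zzz zzz zzz zzz zzz zzz zzz zzz zzz zzz zzz zzz zzz zd; joining the 14 pieces gives the next term.

zzzzzzzzzzzzzzzzzzzzzzzzzzzzzzzzzzzzzzzzd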